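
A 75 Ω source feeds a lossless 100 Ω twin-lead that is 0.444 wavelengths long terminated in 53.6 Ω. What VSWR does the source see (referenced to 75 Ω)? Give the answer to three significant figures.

VSWR ≈ 1.57

βl = 2π × 0.444 = 160°
tan(βl) = -0.367
Z_in = Z_0·(Z_L + jZ_0·tanβl)/(Z_0 + jZ_L·tanβl) = 58.6 − j25.2 Ω
Γ_s = (Z_in − Z_s)/(Z_in + Z_s) = (-16.4 − j25.2)/(134 − j25.2), |Γ_s| = 0.221
VSWR = (1 + |Γ_s|)/(1 − |Γ_s|)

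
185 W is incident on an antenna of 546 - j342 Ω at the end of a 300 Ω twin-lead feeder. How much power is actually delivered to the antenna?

|Γ| = |(246 − j342)/(846 − j342)| = 0.462
|Γ|² = 0.213
P_refl = |Γ|²·P_inc = 39.4 W, P_del = (1 − |Γ|²)·P_inc = 146 W

P_delivered ≈ 146 W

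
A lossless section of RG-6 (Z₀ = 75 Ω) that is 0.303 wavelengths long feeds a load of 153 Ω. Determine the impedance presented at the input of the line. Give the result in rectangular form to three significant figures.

βl = 2π × 0.303 = 109°
tan(βl) = tan(109°) = -2.89
Z_in = Z_0·(Z_L + jZ_0·tanβl)/(Z_0 + jZ_L·tanβl)
     = 75·(153 − j217)/(75 − j442)

Z_in ≈ 40 + j19.2 Ω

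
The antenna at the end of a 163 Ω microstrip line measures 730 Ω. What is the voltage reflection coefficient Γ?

Γ = (Z_L − Z_0)/(Z_L + Z_0) = (730 − 163)/(730 + 163) = 567/893

Γ = 0.635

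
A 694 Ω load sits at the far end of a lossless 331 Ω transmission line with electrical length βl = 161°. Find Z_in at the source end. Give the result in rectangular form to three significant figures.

tan(βl) = tan(161°) = -0.344
Z_in = Z_0·(Z_L + jZ_0·tanβl)/(Z_0 + jZ_L·tanβl)
     = 331·(694 − j114)/(331 − j239)

Z_in ≈ 510 + j254 Ω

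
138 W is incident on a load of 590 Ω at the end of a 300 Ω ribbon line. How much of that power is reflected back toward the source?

Γ = (590 − 300)/(590 + 300) = 0.326
|Γ|² = 0.106
P_refl = |Γ|²·P_inc = 14.7 W, P_del = (1 − |Γ|²)·P_inc = 123 W

P_reflected ≈ 14.7 W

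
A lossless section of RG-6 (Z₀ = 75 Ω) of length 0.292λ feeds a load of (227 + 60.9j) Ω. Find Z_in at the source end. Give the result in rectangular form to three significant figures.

βl = 2π × 0.292 = 105°
tan(βl) = tan(105°) = -3.7
Z_in = Z_0·(Z_L + jZ_0·tanβl)/(Z_0 + jZ_L·tanβl)
     = 75·(227 − j217)/(300 − j840)

Z_in ≈ 23.6 + j11.8 Ω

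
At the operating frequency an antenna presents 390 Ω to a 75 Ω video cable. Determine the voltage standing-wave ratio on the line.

VSWR ≈ 5.2

For a purely resistive load, VSWR = R_L/Z_0 or Z_0/R_L (whichever > 1) = 390/75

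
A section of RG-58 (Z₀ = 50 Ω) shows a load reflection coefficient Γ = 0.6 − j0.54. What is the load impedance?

Z_L = Z_0·(1 + Γ)/(1 − Γ) = 50·(1.6 − j0.54)/(0.4 + j0.54)

Z_L ≈ 38.6 − j120 Ω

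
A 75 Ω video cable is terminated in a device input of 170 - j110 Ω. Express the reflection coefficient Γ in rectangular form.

Γ ≈ 0.49 − j0.229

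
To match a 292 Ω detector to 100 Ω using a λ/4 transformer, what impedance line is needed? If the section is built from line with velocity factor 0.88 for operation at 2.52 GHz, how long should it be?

Z_qwt ≈ 171 Ω; length ≈ 2.62 cm

Z_qwt = √(Z_0·R_L) = √(100 × 292) = √29200
λ = 0.88·c/f = 0.105 m, so l = λ/4 = 0.0262 m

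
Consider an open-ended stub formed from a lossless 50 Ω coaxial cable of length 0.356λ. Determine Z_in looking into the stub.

Z_in ≈ +j39.3 Ω

βl = 2π × 0.356 = 128°
tan(βl) = -1.27
For an open-ended stub, Z_in = −jZ_0·cot(βl) = −jZ_0/tan(βl)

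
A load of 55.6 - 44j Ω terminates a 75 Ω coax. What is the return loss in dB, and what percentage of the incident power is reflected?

RL ≈ 9.15 dB; 12.2% of incident power reflected

Γ = (-19.4 − j44)/(130.6 − j44), |Γ| = 0.349
RL = −20·log₁₀(0.349) = 9.15 dB
P_refl/P_inc = |Γ|² = 0.122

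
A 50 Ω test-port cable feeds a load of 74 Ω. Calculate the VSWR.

Γ = (74 − 50)/(74 + 50) = 0.194
VSWR = (1 + 0.194)/(1 − 0.194)

VSWR ≈ 1.48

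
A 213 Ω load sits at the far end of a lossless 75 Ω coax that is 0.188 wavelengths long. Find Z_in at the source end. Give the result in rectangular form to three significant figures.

βl = 2π × 0.188 = 67.7°
tan(βl) = tan(67.7°) = 2.44
Z_in = Z_0·(Z_L + jZ_0·tanβl)/(Z_0 + jZ_L·tanβl)
     = 75·(213 + j183)/(75 + j519)

Z_in ≈ 30.2 − j26.4 Ω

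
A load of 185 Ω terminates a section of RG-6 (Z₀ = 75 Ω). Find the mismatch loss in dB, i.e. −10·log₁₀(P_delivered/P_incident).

mismatch loss ≈ 0.857 dB

Γ = (185 − 75)/(185 + 75) = 0.423
|Γ|² = 0.179, so P_del/P_inc = 1 − |Γ|² = 0.821
ML = −10·log₁₀(1 − |Γ|²)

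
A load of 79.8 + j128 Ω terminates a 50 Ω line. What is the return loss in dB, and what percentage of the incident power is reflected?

RL ≈ 2.84 dB; 52% of incident power reflected

Γ = (29.8 + j128)/(129.8 + j128), |Γ| = 0.721
RL = −20·log₁₀(0.721) = 2.84 dB
P_refl/P_inc = |Γ|² = 0.52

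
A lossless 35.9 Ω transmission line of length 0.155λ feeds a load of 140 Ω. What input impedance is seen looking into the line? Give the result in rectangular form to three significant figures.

βl = 2π × 0.155 = 55.8°
tan(βl) = tan(55.8°) = 1.47
Z_in = Z_0·(Z_L + jZ_0·tanβl)/(Z_0 + jZ_L·tanβl)
     = 35.9·(140 + j52.8)/(35.9 + j206)

Z_in ≈ 13.1 − j22.1 Ω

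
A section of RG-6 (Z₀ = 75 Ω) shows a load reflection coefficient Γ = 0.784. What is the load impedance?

Z_L = Z_0·(1 + Γ)/(1 − Γ) = 75·(1.78)/(0.216)

Z_L ≈ 619 Ω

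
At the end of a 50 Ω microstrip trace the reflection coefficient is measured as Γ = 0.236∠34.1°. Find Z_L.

Z_L ≈ 71 + j19.9 Ω

Z_L = Z_0·(1 + Γ)/(1 − Γ) = 50·(1.2 + j0.132)/(0.805 − j0.132)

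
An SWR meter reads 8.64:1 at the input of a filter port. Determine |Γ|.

|Γ| ≈ 0.793

|Γ| = (S − 1)/(S + 1) = (8.64 − 1)/(8.64 + 1) = 7.64/9.64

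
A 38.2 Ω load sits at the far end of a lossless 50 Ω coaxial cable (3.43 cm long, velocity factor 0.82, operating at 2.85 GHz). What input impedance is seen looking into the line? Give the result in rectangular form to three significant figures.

λ = v/f = 0.82·c / 2.85 GHz = 0.0863 m
βl = 2π·l/λ = 2π × 0.397 = 143°
tan(βl) = tan(143°) = -0.752
Z_in = Z_0·(Z_L + jZ_0·tanβl)/(Z_0 + jZ_L·tanβl)
     = 50·(38.2 − j37.6)/(50 − j28.7)

Z_in ≈ 45 − j11.8 Ω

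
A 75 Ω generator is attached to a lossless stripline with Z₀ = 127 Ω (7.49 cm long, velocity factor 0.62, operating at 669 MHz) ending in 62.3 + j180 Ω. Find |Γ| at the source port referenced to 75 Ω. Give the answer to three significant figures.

λ = v/f = 0.62·c / 669 MHz = 0.278 m
βl = 2π·l/λ = 2π × 0.269 = 97°
tan(βl) = -8.16
Z_in = Z_0·(Z_L + jZ_0·tanβl)/(Z_0 + jZ_L·tanβl) = 24.2 − j60.4 Ω
Γ_s = (Z_in − Z_s)/(Z_in + Z_s) = (-50.8 − j60.4)/(99.2 − j60.4), |Γ_s| = 0.68

|Γ| ≈ 0.68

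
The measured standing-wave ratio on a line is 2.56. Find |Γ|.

|Γ| ≈ 0.438

|Γ| = (S − 1)/(S + 1) = (2.56 − 1)/(2.56 + 1) = 1.56/3.56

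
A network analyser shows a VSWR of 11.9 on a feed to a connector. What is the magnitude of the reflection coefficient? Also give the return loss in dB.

|Γ| ≈ 0.845; return loss ≈ 1.46 dB

|Γ| = (S − 1)/(S + 1) = (11.9 − 1)/(11.9 + 1) = 10.9/12.9
RL = −20·log₁₀|Γ| = −20·log₁₀(0.845)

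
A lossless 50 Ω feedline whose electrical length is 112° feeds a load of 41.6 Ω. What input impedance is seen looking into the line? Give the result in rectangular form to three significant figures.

tan(βl) = tan(112°) = -2.48
Z_in = Z_0·(Z_L + jZ_0·tanβl)/(Z_0 + jZ_L·tanβl)
     = 50·(41.6 − j124)/(50 − j103)

Z_in ≈ 56.6 − j7.27 Ω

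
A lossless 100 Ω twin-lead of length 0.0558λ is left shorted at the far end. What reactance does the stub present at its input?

X_in ≈ 36.6 Ω (inductive)

βl = 2π × 0.0558 = 20.1°
tan(βl) = 0.366
For a shorted stub, Z_in = jZ_0·tan(βl)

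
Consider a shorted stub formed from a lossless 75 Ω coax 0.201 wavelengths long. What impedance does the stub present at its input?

βl = 2π × 0.201 = 72.4°
tan(βl) = 3.14
For a shorted stub, Z_in = jZ_0·tan(βl)

Z_in ≈ +j236 Ω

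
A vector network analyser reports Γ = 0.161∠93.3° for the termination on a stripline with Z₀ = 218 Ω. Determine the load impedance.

Z_L ≈ 203 + j67.1 Ω

Z_L = Z_0·(1 + Γ)/(1 − Γ) = 218·(0.991 + j0.161)/(1.01 − j0.161)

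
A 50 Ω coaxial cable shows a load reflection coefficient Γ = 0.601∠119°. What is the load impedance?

Z_L ≈ 16.4 + j27 Ω

Z_L = Z_0·(1 + Γ)/(1 − Γ) = 50·(0.709 + j0.526)/(1.29 − j0.526)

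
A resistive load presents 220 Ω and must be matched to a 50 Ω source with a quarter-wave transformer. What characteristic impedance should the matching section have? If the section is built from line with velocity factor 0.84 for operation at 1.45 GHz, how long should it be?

Z_qwt ≈ 105 Ω; length ≈ 4.34 cm

Z_qwt = √(Z_0·R_L) = √(50 × 220) = √11000
λ = 0.84·c/f = 0.174 m, so l = λ/4 = 0.0434 m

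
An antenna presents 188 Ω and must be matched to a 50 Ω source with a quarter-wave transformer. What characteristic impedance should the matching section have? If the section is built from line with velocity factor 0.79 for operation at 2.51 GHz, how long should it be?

Z_qwt ≈ 97 Ω; length ≈ 2.36 cm

Z_qwt = √(Z_0·R_L) = √(50 × 188) = √9400
λ = 0.79·c/f = 0.0944 m, so l = λ/4 = 0.0236 m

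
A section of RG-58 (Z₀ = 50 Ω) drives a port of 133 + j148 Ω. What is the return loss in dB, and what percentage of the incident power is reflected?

RL ≈ 2.84 dB; 52% of incident power reflected

Γ = (83 + j148)/(183 + j148), |Γ| = 0.721
RL = −20·log₁₀(0.721) = 2.84 dB
P_refl/P_inc = |Γ|² = 0.52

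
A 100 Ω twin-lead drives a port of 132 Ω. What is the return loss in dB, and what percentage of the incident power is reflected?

Γ = (132 − 100)/(132 + 100) = 0.138
RL = −20·log₁₀(0.138) = 17.2 dB
P_refl/P_inc = |Γ|² = 0.019

RL ≈ 17.2 dB; 1.9% of incident power reflected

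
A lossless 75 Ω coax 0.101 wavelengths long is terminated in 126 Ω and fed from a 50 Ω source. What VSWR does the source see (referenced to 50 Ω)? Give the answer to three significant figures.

VSWR ≈ 2.13

βl = 2π × 0.101 = 36.4°
tan(βl) = 0.736
Z_in = Z_0·(Z_L + jZ_0·tanβl)/(Z_0 + jZ_L·tanβl) = 76.8 − j39.8 Ω
Γ_s = (Z_in − Z_s)/(Z_in + Z_s) = (26.8 − j39.8)/(127 − j39.8), |Γ_s| = 0.361
VSWR = (1 + |Γ_s|)/(1 − |Γ_s|)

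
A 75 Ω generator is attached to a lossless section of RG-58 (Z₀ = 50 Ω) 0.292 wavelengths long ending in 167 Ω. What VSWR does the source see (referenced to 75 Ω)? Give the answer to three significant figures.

βl = 2π × 0.292 = 105°
tan(βl) = -3.7
Z_in = Z_0·(Z_L + jZ_0·tanβl)/(Z_0 + jZ_L·tanβl) = 16 + j12.2 Ω
Γ_s = (Z_in − Z_s)/(Z_in + Z_s) = (-59 + j12.2)/(91 + j12.2), |Γ_s| = 0.657
VSWR = (1 + |Γ_s|)/(1 − |Γ_s|)

VSWR ≈ 4.83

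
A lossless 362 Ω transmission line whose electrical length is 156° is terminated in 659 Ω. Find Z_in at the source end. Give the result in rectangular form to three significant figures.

tan(βl) = tan(156°) = -0.445
Z_in = Z_0·(Z_L + jZ_0·tanβl)/(Z_0 + jZ_L·tanβl)
     = 362·(659 − j161)/(362 − j293)

Z_in ≈ 477 + j225 Ω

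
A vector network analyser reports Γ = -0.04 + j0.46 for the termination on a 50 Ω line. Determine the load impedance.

Z_L = Z_0·(1 + Γ)/(1 − Γ) = 50·(0.96 + j0.46)/(1.04 − j0.46)

Z_L ≈ 30.4 + j35.6 Ω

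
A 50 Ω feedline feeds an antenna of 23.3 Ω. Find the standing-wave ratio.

For a purely resistive load, VSWR = R_L/Z_0 or Z_0/R_L (whichever > 1) = 50/23.3

VSWR ≈ 2.15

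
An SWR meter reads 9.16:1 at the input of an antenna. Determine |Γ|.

|Γ| = (S − 1)/(S + 1) = (9.16 − 1)/(9.16 + 1) = 8.16/10.2

|Γ| ≈ 0.803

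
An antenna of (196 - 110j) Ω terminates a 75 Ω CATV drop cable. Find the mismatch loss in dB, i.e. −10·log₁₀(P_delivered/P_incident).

mismatch loss ≈ 1.63 dB

Γ = (121 − j110)/(271 − j110), |Γ| = 0.559
|Γ|² = 0.313, so P_del/P_inc = 1 − |Γ|² = 0.687
ML = −10·log₁₀(1 − |Γ|²)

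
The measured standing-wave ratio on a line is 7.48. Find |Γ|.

|Γ| = (S − 1)/(S + 1) = (7.48 − 1)/(7.48 + 1) = 6.48/8.48

|Γ| ≈ 0.764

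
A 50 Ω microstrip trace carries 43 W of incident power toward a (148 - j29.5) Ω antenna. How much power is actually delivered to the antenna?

P_delivered ≈ 31.8 W

|Γ| = |(98 − j29.5)/(198 − j29.5)| = 0.511
|Γ|² = 0.261
P_refl = |Γ|²·P_inc = 11.2 W, P_del = (1 − |Γ|²)·P_inc = 31.8 W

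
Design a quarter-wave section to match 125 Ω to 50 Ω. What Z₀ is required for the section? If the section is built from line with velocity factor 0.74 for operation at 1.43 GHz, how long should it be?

Z_qwt ≈ 79.1 Ω; length ≈ 3.88 cm

Z_qwt = √(Z_0·R_L) = √(50 × 125) = √6250
λ = 0.74·c/f = 0.155 m, so l = λ/4 = 0.0388 m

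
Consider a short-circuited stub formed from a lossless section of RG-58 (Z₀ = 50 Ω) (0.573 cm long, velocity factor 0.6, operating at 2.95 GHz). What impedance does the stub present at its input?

λ = v/f = 0.6·c / 2.95 GHz = 0.061 m
βl = 2π·l/λ = 2π × 0.0939 = 33.8°
tan(βl) = 0.67
For a short-circuited stub, Z_in = jZ_0·tan(βl)

Z_in ≈ +j33.5 Ω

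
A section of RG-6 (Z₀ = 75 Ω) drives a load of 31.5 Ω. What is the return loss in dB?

Γ = (31.5 − 75)/(31.5 + 75) = -0.408
RL = −20·log₁₀|Γ| = −20·log₁₀(0.408)

RL ≈ 7.78 dB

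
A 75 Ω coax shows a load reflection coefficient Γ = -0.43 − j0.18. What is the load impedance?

Z_L ≈ 28.3 − j13 Ω

Z_L = Z_0·(1 + Γ)/(1 − Γ) = 75·(0.57 − j0.18)/(1.43 + j0.18)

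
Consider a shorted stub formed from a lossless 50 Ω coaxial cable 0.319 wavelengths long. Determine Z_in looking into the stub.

Z_in ≈ −j108 Ω

βl = 2π × 0.319 = 115°
tan(βl) = -2.16
For a shorted stub, Z_in = jZ_0·tan(βl)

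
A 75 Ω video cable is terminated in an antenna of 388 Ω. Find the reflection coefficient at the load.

Γ = 0.676

Γ = (Z_L − Z_0)/(Z_L + Z_0) = (388 − 75)/(388 + 75) = 313/463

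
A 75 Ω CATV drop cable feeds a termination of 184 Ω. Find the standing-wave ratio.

VSWR ≈ 2.45

Γ = (184 − 75)/(184 + 75) = 0.421
VSWR = (1 + 0.421)/(1 − 0.421)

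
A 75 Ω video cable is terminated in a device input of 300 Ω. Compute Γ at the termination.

Γ = 0.6

Γ = (Z_L − Z_0)/(Z_L + Z_0) = (300 − 75)/(300 + 75) = 225/375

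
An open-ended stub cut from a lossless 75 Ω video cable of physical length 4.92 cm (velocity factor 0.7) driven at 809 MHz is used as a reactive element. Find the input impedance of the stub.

λ = v/f = 0.7·c / 809 MHz = 0.26 m
βl = 2π·l/λ = 2π × 0.19 = 68.2°
tan(βl) = 2.5
For an open-ended stub, Z_in = −jZ_0·cot(βl) = −jZ_0/tan(βl)

Z_in ≈ −j29.9 Ω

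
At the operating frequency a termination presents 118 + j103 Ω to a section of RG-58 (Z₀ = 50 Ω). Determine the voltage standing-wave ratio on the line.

Γ = (Z_L − Z_0)/(Z_L + Z_0) = (68 + j103)/(168 + j103)
|Γ| = 123/197 = 0.626
VSWR = (1 + |Γ|)/(1 − |Γ|) = 1.63/0.374

VSWR ≈ 4.35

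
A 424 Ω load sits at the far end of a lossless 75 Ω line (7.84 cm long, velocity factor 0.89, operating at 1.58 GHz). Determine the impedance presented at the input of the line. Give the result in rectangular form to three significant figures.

λ = v/f = 0.89·c / 1.58 GHz = 0.169 m
βl = 2π·l/λ = 2π × 0.464 = 167°
tan(βl) = tan(167°) = -0.231
Z_in = Z_0·(Z_L + jZ_0·tanβl)/(Z_0 + jZ_L·tanβl)
     = 75·(424 − j17.3)/(75 − j97.7)

Z_in ≈ 165 + j198 Ω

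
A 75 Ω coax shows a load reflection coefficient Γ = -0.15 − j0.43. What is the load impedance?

Z_L ≈ 39.4 − j42.8 Ω

Z_L = Z_0·(1 + Γ)/(1 − Γ) = 75·(0.85 − j0.43)/(1.15 + j0.43)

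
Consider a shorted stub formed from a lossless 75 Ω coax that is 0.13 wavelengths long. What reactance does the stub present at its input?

βl = 2π × 0.13 = 46.8°
tan(βl) = 1.06
For a shorted stub, Z_in = jZ_0·tan(βl)

X_in ≈ 79.9 Ω (inductive)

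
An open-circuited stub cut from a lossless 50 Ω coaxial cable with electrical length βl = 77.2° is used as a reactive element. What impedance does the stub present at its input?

Z_in ≈ −j11.4 Ω

tan(βl) = 4.4
For an open-circuited stub, Z_in = −jZ_0·cot(βl) = −jZ_0/tan(βl)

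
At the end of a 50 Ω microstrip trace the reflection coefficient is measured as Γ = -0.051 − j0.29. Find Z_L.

Z_L = Z_0·(1 + Γ)/(1 − Γ) = 50·(0.949 − j0.29)/(1.05 + j0.29)

Z_L ≈ 38.4 − j24.4 Ω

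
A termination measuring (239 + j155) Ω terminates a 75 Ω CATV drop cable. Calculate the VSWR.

Γ = (Z_L − Z_0)/(Z_L + Z_0) = (164 + j155)/(314 + j155)
|Γ| = 226/350 = 0.644
VSWR = (1 + |Γ|)/(1 − |Γ|) = 1.64/0.356

VSWR ≈ 4.62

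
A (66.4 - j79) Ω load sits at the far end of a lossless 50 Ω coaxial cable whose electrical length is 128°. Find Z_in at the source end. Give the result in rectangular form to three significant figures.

tan(βl) = tan(128°) = -1.28
Z_in = Z_0·(Z_L + jZ_0·tanβl)/(Z_0 + jZ_L·tanβl)
     = 50·(66.4 − j143)/(-51.1 − j85)

Z_in ≈ 44.5 + j65.8 Ω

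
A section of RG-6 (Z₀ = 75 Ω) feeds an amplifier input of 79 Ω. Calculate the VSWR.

Γ = (79 − 75)/(79 + 75) = 0.026
VSWR = (1 + 0.026)/(1 − 0.026)

VSWR ≈ 1.05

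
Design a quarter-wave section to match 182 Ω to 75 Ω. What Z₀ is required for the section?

Z_qwt ≈ 117 Ω

Z_qwt = √(Z_0·R_L) = √(75 × 182) = √13650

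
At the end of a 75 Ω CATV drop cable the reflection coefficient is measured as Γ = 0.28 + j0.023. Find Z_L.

Z_L ≈ 133 + j6.65 Ω

Z_L = Z_0·(1 + Γ)/(1 − Γ) = 75·(1.28 + j0.023)/(0.72 − j0.023)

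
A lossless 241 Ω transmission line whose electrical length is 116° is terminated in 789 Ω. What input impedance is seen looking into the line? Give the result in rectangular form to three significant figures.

tan(βl) = tan(116°) = -2.05
Z_in = Z_0·(Z_L + jZ_0·tanβl)/(Z_0 + jZ_L·tanβl)
     = 241·(789 − j494)/(241 − j1620)

Z_in ≈ 89.1 + j104 Ω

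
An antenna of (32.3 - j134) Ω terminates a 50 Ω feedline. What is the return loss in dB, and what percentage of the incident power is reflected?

RL ≈ 1.31 dB; 73.9% of incident power reflected

Γ = (-17.7 − j134)/(82.3 − j134), |Γ| = 0.86
RL = −20·log₁₀(0.86) = 1.31 dB
P_refl/P_inc = |Γ|² = 0.739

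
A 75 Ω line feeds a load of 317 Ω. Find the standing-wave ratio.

For a purely resistive load, VSWR = R_L/Z_0 or Z_0/R_L (whichever > 1) = 317/75

VSWR ≈ 4.23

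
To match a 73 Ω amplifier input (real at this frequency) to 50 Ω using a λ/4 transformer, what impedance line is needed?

Z_qwt = √(Z_0·R_L) = √(50 × 73) = √3650

Z_qwt ≈ 60.4 Ω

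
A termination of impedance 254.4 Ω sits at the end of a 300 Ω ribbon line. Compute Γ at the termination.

Γ = (Z_L − Z_0)/(Z_L + Z_0) = (254.4 − 300)/(254.4 + 300) = -45.6/554.4

Γ = -0.0823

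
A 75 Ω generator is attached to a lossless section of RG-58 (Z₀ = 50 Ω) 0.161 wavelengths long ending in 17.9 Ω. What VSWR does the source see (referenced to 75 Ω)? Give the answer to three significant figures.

βl = 2π × 0.161 = 58°
tan(βl) = 1.6
Z_in = Z_0·(Z_L + jZ_0·tanβl)/(Z_0 + jZ_L·tanβl) = 47.9 + j52.5 Ω
Γ_s = (Z_in − Z_s)/(Z_in + Z_s) = (-27.1 + j52.5)/(123 + j52.5), |Γ_s| = 0.442
VSWR = (1 + |Γ_s|)/(1 − |Γ_s|)

VSWR ≈ 2.58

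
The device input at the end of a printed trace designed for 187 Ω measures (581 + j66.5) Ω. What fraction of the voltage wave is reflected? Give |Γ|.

|Γ| ≈ 0.518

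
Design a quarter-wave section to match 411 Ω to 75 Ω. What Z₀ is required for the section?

Z_qwt = √(Z_0·R_L) = √(75 × 411) = √30820

Z_qwt ≈ 176 Ω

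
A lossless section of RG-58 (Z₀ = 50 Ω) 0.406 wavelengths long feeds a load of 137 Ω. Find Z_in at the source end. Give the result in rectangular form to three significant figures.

Z_in ≈ 45.4 + j49.9 Ω

βl = 2π × 0.406 = 146°
tan(βl) = tan(146°) = -0.67
Z_in = Z_0·(Z_L + jZ_0·tanβl)/(Z_0 + jZ_L·tanβl)
     = 50·(137 − j33.5)/(50 − j91.9)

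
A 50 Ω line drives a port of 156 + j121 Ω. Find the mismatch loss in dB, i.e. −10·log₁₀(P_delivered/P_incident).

Γ = (106 + j121)/(206 + j121), |Γ| = 0.673
|Γ|² = 0.453, so P_del/P_inc = 1 − |Γ|² = 0.547
ML = −10·log₁₀(1 − |Γ|²)

mismatch loss ≈ 2.62 dB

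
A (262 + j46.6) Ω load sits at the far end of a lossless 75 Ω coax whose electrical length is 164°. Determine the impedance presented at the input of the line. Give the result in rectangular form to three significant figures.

tan(βl) = tan(164°) = -0.287
Z_in = Z_0·(Z_L + jZ_0·tanβl)/(Z_0 + jZ_L·tanβl)
     = 75·(262 + j25.1)/(88.4 − j75.1)

Z_in ≈ 119 + j122 Ω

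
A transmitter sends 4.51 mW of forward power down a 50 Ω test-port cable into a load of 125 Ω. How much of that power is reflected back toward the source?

Γ = (125 − 50)/(125 + 50) = 0.429
|Γ|² = 0.184
P_refl = |Γ|²·P_inc = 0.828 mW, P_del = (1 − |Γ|²)·P_inc = 3.68 mW

P_reflected ≈ 0.828 mW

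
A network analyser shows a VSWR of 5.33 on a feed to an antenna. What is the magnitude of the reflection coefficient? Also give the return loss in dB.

|Γ| ≈ 0.684; return loss ≈ 3.3 dB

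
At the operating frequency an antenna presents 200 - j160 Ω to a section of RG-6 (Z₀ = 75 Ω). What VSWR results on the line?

Γ = (Z_L − Z_0)/(Z_L + Z_0) = (125 − j160)/(275 − j160)
|Γ| = 203/318 = 0.638
VSWR = (1 + |Γ|)/(1 − |Γ|) = 1.64/0.362

VSWR ≈ 4.53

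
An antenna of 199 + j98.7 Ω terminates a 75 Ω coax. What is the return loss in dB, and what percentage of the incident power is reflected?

RL ≈ 5.29 dB; 29.6% of incident power reflected

Γ = (124 + j98.7)/(274 + j98.7), |Γ| = 0.544
RL = −20·log₁₀(0.544) = 5.29 dB
P_refl/P_inc = |Γ|² = 0.296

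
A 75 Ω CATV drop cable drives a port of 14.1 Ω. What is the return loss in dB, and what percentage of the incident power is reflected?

Γ = (14.1 − 75)/(14.1 + 75) = -0.684
RL = −20·log₁₀(0.684) = 3.31 dB
P_refl/P_inc = |Γ|² = 0.467

RL ≈ 3.31 dB; 46.7% of incident power reflected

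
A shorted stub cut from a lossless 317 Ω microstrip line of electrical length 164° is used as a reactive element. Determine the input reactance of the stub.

tan(βl) = -0.287
For a shorted stub, Z_in = jZ_0·tan(βl)

X_in ≈ -90.9 Ω (capacitive)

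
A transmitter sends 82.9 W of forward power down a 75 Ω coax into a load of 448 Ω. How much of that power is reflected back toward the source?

P_reflected ≈ 42.2 W

Γ = (448 − 75)/(448 + 75) = 0.713
|Γ|² = 0.509
P_refl = |Γ|²·P_inc = 42.2 W, P_del = (1 − |Γ|²)·P_inc = 40.7 W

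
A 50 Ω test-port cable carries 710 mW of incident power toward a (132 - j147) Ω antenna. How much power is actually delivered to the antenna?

P_delivered ≈ 342 mW

|Γ| = |(82 − j147)/(182 − j147)| = 0.719
|Γ|² = 0.518
P_refl = |Γ|²·P_inc = 368 mW, P_del = (1 − |Γ|²)·P_inc = 342 mW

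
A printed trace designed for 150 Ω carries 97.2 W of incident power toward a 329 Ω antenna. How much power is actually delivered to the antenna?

Γ = (329 − 150)/(329 + 150) = 0.374
|Γ|² = 0.14
P_refl = |Γ|²·P_inc = 13.6 W, P_del = (1 − |Γ|²)·P_inc = 83.6 W

P_delivered ≈ 83.6 W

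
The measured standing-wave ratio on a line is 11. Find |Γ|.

|Γ| = (S − 1)/(S + 1) = (11 − 1)/(11 + 1) = 10/12

|Γ| ≈ 0.833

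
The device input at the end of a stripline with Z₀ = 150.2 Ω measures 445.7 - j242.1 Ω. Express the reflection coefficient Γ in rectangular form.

Γ ≈ 0.567 − j0.176

Γ = (Z_L − Z_0)/(Z_L + Z_0) = (295.5 − j242.1)/(595.9 − j242.1)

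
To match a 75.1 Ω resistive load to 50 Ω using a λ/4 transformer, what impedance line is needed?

Z_qwt ≈ 61.3 Ω

Z_qwt = √(Z_0·R_L) = √(50 × 75.1) = √3755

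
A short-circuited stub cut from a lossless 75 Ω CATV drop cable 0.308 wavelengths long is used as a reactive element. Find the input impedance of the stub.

Z_in ≈ −j197 Ω

βl = 2π × 0.308 = 111°
tan(βl) = -2.62
For a short-circuited stub, Z_in = jZ_0·tan(βl)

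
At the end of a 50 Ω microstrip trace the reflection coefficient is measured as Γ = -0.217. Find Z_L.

Z_L = Z_0·(1 + Γ)/(1 − Γ) = 50·(0.783)/(1.22)

Z_L ≈ 32.2 Ω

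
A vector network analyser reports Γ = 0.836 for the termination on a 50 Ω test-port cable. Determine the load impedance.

Z_L ≈ 560 Ω

Z_L = Z_0·(1 + Γ)/(1 − Γ) = 50·(1.84)/(0.164)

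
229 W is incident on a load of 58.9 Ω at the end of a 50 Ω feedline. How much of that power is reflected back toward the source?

P_reflected ≈ 1.53 W

Γ = (58.9 − 50)/(58.9 + 50) = 0.0817
|Γ|² = 0.00668
P_refl = |Γ|²·P_inc = 1.53 W, P_del = (1 − |Γ|²)·P_inc = 227 W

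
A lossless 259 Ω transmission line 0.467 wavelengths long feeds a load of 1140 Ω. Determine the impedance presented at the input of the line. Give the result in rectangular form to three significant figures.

Z_in ≈ 641 + j539 Ω

βl = 2π × 0.467 = 168°
tan(βl) = tan(168°) = -0.21
Z_in = Z_0·(Z_L + jZ_0·tanβl)/(Z_0 + jZ_L·tanβl)
     = 259·(1140 − j54.5)/(259 − j240)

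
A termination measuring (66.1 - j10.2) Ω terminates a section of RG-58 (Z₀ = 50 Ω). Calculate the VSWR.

VSWR ≈ 1.39

Γ = (Z_L − Z_0)/(Z_L + Z_0) = (16.1 − j10.2)/(116.1 − j10.2)
|Γ| = 19.1/117 = 0.164
VSWR = (1 + |Γ|)/(1 − |Γ|) = 1.16/0.836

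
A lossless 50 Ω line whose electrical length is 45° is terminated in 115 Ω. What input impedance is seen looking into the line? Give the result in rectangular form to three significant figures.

Z_in ≈ 36.6 − j34.1 Ω

tan(βl) = tan(45°) = 1
Z_in = Z_0·(Z_L + jZ_0·tanβl)/(Z_0 + jZ_L·tanβl)
     = 50·(115 + j50)/(50 + j115)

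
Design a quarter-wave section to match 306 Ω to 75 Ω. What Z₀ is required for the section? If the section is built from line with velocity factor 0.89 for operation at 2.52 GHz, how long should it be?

Z_qwt ≈ 151 Ω; length ≈ 2.65 cm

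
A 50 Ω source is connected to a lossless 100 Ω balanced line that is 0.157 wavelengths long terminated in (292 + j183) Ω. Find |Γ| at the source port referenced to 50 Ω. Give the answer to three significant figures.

βl = 2π × 0.157 = 56.5°
tan(βl) = 1.51
Z_in = Z_0·(Z_L + jZ_0·tanβl)/(Z_0 + jZ_L·tanβl) = 42.4 − j83.1 Ω
Γ_s = (Z_in − Z_s)/(Z_in + Z_s) = (-7.57 − j83.1)/(92.4 − j83.1), |Γ_s| = 0.671

|Γ| ≈ 0.671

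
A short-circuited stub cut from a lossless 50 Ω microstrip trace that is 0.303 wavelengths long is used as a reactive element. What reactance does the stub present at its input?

X_in ≈ -145 Ω (capacitive)

βl = 2π × 0.303 = 109°
tan(βl) = -2.89
For a short-circuited stub, Z_in = jZ_0·tan(βl)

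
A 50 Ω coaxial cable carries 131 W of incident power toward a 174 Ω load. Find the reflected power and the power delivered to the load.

P_reflected ≈ 40.1 W; P_delivered ≈ 90.9 W

Γ = (174 − 50)/(174 + 50) = 0.554
|Γ|² = 0.306
P_refl = |Γ|²·P_inc = 40.1 W, P_del = (1 − |Γ|²)·P_inc = 90.9 W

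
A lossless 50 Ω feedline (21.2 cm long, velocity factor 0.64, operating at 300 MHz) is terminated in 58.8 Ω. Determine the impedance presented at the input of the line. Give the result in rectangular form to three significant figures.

Z_in ≈ 45.5 + j6.32 Ω

λ = v/f = 0.64·c / 300 MHz = 0.64 m
βl = 2π·l/λ = 2π × 0.331 = 119°
tan(βl) = tan(119°) = -1.79
Z_in = Z_0·(Z_L + jZ_0·tanβl)/(Z_0 + jZ_L·tanβl)
     = 50·(58.8 − j89.3)/(50 − j105)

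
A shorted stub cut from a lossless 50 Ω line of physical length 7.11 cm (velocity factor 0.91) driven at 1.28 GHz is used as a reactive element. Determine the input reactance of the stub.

λ = v/f = 0.91·c / 1.28 GHz = 0.213 m
βl = 2π·l/λ = 2π × 0.333 = 120°
tan(βl) = -1.73
For a shorted stub, Z_in = jZ_0·tan(βl)

X_in ≈ -86.6 Ω (capacitive)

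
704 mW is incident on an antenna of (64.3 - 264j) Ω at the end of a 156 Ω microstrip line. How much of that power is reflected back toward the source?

P_reflected ≈ 465 mW

|Γ| = |(-91.7 − j264)/(220.3 − j264)| = 0.813
|Γ|² = 0.661
P_refl = |Γ|²·P_inc = 465 mW, P_del = (1 − |Γ|²)·P_inc = 239 mW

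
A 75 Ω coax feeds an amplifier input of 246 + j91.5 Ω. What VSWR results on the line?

VSWR ≈ 3.77

Γ = (Z_L − Z_0)/(Z_L + Z_0) = (171 + j91.5)/(321 + j91.5)
|Γ| = 194/334 = 0.581
VSWR = (1 + |Γ|)/(1 − |Γ|) = 1.58/0.419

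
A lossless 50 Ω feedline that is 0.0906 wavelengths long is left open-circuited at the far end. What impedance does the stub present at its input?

βl = 2π × 0.0906 = 32.6°
tan(βl) = 0.64
For an open-circuited stub, Z_in = −jZ_0·cot(βl) = −jZ_0/tan(βl)

Z_in ≈ −j78.1 Ω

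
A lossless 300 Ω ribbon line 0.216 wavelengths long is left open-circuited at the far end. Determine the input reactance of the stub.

βl = 2π × 0.216 = 77.8°
tan(βl) = 4.61
For an open-circuited stub, Z_in = −jZ_0·cot(βl) = −jZ_0/tan(βl)

X_in ≈ -65.1 Ω (capacitive)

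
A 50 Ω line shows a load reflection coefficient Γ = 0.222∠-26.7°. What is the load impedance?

Z_L ≈ 72.8 − j15.3 Ω

Z_L = Z_0·(1 + Γ)/(1 − Γ) = 50·(1.2 − j0.0997)/(0.802 + j0.0997)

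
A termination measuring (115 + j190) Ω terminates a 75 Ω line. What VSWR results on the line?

VSWR ≈ 6.21

Γ = (Z_L − Z_0)/(Z_L + Z_0) = (40 + j190)/(190 + j190)
|Γ| = 194/269 = 0.723
VSWR = (1 + |Γ|)/(1 − |Γ|) = 1.72/0.277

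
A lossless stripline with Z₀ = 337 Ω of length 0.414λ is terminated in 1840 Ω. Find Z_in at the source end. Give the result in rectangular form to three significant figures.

βl = 2π × 0.414 = 149°
tan(βl) = tan(149°) = -0.6
Z_in = Z_0·(Z_L + jZ_0·tanβl)/(Z_0 + jZ_L·tanβl)
     = 337·(1840 − j202)/(337 − j1100)

Z_in ≈ 213 + j497 Ω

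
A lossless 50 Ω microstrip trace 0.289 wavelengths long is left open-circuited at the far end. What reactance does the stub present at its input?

X_in ≈ 12.5 Ω (inductive)

βl = 2π × 0.289 = 104°
tan(βl) = -4
For an open-circuited stub, Z_in = −jZ_0·cot(βl) = −jZ_0/tan(βl)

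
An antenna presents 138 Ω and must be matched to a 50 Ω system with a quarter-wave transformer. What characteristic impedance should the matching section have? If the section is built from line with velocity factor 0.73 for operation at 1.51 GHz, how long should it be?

Z_qwt = √(Z_0·R_L) = √(50 × 138) = √6900
λ = 0.73·c/f = 0.145 m, so l = λ/4 = 0.0363 m

Z_qwt ≈ 83.1 Ω; length ≈ 3.63 cm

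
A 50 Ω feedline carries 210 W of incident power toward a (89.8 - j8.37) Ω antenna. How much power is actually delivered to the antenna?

|Γ| = |(39.8 − j8.37)/(139.8 − j8.37)| = 0.29
|Γ|² = 0.0843
P_refl = |Γ|²·P_inc = 17.7 W, P_del = (1 − |Γ|²)·P_inc = 192 W

P_delivered ≈ 192 W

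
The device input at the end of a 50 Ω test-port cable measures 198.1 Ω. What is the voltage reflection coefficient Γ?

Γ = (Z_L − Z_0)/(Z_L + Z_0) = (198.1 − 50)/(198.1 + 50) = 148.1/248.1

Γ = 0.597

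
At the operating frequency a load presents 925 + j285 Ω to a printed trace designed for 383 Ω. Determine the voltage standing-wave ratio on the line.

Γ = (Z_L − Z_0)/(Z_L + Z_0) = (542 + j285)/(1308 + j285)
|Γ| = 612/1340 = 0.457
VSWR = (1 + |Γ|)/(1 − |Γ|) = 1.46/0.543

VSWR ≈ 2.69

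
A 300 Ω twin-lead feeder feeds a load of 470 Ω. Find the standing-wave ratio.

VSWR ≈ 1.57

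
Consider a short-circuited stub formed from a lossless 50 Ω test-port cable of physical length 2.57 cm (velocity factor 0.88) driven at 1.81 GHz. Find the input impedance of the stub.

Z_in ≈ +j100 Ω

λ = v/f = 0.88·c / 1.81 GHz = 0.146 m
βl = 2π·l/λ = 2π × 0.176 = 63.4°
tan(βl) = 2
For a short-circuited stub, Z_in = jZ_0·tan(βl)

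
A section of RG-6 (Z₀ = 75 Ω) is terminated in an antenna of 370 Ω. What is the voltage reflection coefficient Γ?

Γ = (Z_L − Z_0)/(Z_L + Z_0) = (370 − 75)/(370 + 75) = 295/445

Γ = 0.663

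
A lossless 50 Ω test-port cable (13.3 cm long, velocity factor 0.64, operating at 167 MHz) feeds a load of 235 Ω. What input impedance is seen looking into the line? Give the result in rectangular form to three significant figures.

Z_in ≈ 22.8 − j50.8 Ω

λ = v/f = 0.64·c / 167 MHz = 1.15 m
βl = 2π·l/λ = 2π × 0.116 = 41.6°
tan(βl) = tan(41.6°) = 0.889
Z_in = Z_0·(Z_L + jZ_0·tanβl)/(Z_0 + jZ_L·tanβl)
     = 50·(235 + j44.5)/(50 + j209)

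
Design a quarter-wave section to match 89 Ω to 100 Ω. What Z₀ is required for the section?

Z_qwt = √(Z_0·R_L) = √(100 × 89) = √8900

Z_qwt ≈ 94.3 Ω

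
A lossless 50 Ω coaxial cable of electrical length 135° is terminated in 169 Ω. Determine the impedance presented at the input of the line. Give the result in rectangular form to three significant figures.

Z_in ≈ 27.2 + j42 Ω

tan(βl) = tan(135°) = -1
Z_in = Z_0·(Z_L + jZ_0·tanβl)/(Z_0 + jZ_L·tanβl)
     = 50·(169 − j50)/(50 − j169)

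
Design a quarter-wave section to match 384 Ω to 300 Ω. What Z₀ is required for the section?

Z_qwt = √(Z_0·R_L) = √(300 × 384) = √115200

Z_qwt ≈ 339 Ω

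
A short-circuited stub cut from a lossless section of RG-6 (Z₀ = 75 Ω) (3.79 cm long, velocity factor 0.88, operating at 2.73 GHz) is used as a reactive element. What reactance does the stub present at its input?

X_in ≈ -60.5 Ω (capacitive)

λ = v/f = 0.88·c / 2.73 GHz = 0.0967 m
βl = 2π·l/λ = 2π × 0.392 = 141°
tan(βl) = -0.807
For a short-circuited stub, Z_in = jZ_0·tan(βl)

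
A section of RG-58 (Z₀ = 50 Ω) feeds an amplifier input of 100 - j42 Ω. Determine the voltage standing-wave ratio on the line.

VSWR ≈ 2.44

Γ = (Z_L − Z_0)/(Z_L + Z_0) = (50 − j42)/(150 − j42)
|Γ| = 65.3/156 = 0.419
VSWR = (1 + |Γ|)/(1 − |Γ|) = 1.42/0.581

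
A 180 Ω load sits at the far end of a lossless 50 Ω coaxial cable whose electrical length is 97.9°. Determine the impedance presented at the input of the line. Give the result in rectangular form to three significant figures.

tan(βl) = tan(97.9°) = -7.21
Z_in = Z_0·(Z_L + jZ_0·tanβl)/(Z_0 + jZ_L·tanβl)
     = 50·(180 − j360)/(50 − j1300)

Z_in ≈ 14.1 + j6.39 Ω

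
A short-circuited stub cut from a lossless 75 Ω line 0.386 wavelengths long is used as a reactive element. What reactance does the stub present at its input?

X_in ≈ -65.3 Ω (capacitive)

βl = 2π × 0.386 = 139°
tan(βl) = -0.871
For a short-circuited stub, Z_in = jZ_0·tan(βl)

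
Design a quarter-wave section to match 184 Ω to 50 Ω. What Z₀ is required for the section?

Z_qwt = √(Z_0·R_L) = √(50 × 184) = √9200

Z_qwt ≈ 95.9 Ω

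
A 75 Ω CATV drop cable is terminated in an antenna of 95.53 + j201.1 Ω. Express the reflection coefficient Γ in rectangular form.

Γ ≈ 0.632 + j0.434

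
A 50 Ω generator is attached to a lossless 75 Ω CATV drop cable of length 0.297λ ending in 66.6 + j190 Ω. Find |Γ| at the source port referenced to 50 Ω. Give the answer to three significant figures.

|Γ| ≈ 0.719

βl = 2π × 0.297 = 107°
tan(βl) = -3.29
Z_in = Z_0·(Z_L + jZ_0·tanβl)/(Z_0 + jZ_L·tanβl) = 8.23 − j3.49 Ω
Γ_s = (Z_in − Z_s)/(Z_in + Z_s) = (-41.8 − j3.49)/(58.2 − j3.49), |Γ_s| = 0.719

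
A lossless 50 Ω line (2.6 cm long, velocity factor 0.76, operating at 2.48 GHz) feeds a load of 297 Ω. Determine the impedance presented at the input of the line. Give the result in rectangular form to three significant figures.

Z_in ≈ 8.77 + j10.1 Ω

λ = v/f = 0.76·c / 2.48 GHz = 0.0919 m
βl = 2π·l/λ = 2π × 0.283 = 102°
tan(βl) = tan(102°) = -4.78
Z_in = Z_0·(Z_L + jZ_0·tanβl)/(Z_0 + jZ_L·tanβl)
     = 50·(297 − j239)/(50 − j1420)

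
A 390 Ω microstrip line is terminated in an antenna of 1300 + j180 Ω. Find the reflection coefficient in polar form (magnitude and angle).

Γ = (Z_L − Z_0)/(Z_L + Z_0) = (910 + j180)/(1690 + j180)
|Γ| = 928/1700 = 0.546

Γ ≈ 0.546 ∠ 5.11°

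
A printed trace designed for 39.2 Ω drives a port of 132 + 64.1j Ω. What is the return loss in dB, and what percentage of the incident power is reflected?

RL ≈ 4.19 dB; 38.1% of incident power reflected

Γ = (92.8 + j64.1)/(171.2 + j64.1), |Γ| = 0.617
RL = −20·log₁₀(0.617) = 4.19 dB
P_refl/P_inc = |Γ|² = 0.381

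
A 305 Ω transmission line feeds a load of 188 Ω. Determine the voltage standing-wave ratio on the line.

VSWR ≈ 1.62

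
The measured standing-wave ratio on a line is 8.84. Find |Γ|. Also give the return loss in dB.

|Γ| ≈ 0.797; return loss ≈ 1.97 dB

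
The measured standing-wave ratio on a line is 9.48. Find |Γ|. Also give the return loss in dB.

|Γ| ≈ 0.809; return loss ≈ 1.84 dB

|Γ| = (S − 1)/(S + 1) = (9.48 − 1)/(9.48 + 1) = 8.48/10.5
RL = −20·log₁₀|Γ| = −20·log₁₀(0.809)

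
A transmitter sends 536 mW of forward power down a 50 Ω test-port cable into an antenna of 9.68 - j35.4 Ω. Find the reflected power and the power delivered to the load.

|Γ| = |(-40.32 − j35.4)/(59.68 − j35.4)| = 0.773
|Γ|² = 0.598
P_refl = |Γ|²·P_inc = 320 mW, P_del = (1 − |Γ|²)·P_inc = 216 mW

P_reflected ≈ 320 mW; P_delivered ≈ 216 mW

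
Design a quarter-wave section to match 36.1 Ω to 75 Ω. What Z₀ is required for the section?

Z_qwt ≈ 52 Ω

Z_qwt = √(Z_0·R_L) = √(75 × 36.1) = √2708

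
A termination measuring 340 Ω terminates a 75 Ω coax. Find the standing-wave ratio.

VSWR ≈ 4.53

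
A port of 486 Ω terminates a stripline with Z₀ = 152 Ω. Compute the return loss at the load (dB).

Γ = (486 − 152)/(486 + 152) = 0.524
RL = −20·log₁₀|Γ| = −20·log₁₀(0.524)

RL ≈ 5.62 dB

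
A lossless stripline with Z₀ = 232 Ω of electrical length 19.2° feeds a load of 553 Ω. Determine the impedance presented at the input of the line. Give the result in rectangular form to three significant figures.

Z_in ≈ 367 − j224 Ω

tan(βl) = tan(19.2°) = 0.348
Z_in = Z_0·(Z_L + jZ_0·tanβl)/(Z_0 + jZ_L·tanβl)
     = 232·(553 + j80.8)/(232 + j193)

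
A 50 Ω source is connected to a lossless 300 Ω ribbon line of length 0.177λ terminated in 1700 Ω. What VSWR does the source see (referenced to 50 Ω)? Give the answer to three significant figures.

βl = 2π × 0.177 = 63.7°
tan(βl) = 2.03
Z_in = Z_0·(Z_L + jZ_0·tanβl)/(Z_0 + jZ_L·tanβl) = 65.4 − j142 Ω
Γ_s = (Z_in − Z_s)/(Z_in + Z_s) = (15.4 − j142)/(115 − j142), |Γ_s| = 0.782
VSWR = (1 + |Γ_s|)/(1 − |Γ_s|)

VSWR ≈ 8.16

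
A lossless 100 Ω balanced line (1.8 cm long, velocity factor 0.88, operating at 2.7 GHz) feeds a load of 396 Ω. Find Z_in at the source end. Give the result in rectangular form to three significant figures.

Z_in ≈ 29.8 − j40.7 Ω

λ = v/f = 0.88·c / 2.7 GHz = 0.0978 m
βl = 2π·l/λ = 2π × 0.184 = 66.3°
tan(βl) = tan(66.3°) = 2.28
Z_in = Z_0·(Z_L + jZ_0·tanβl)/(Z_0 + jZ_L·tanβl)
     = 100·(396 + j228)/(100 + j901)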